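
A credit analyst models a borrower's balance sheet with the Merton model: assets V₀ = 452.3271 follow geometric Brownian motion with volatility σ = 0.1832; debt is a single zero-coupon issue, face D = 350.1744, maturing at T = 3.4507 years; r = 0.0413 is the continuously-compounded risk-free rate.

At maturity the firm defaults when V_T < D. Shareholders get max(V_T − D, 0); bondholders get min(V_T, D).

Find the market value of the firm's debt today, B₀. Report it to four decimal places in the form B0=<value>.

d₁ = [ln(V₀/D) + (r + σ²/2)T] / (σ√T)
   = [ln(452.3271/350.1744) + (0.0413 + 0.5·0.1832²)·3.4507] / (0.1832·√3.4507)
   = [0.255974 + 0.200421] / 0.340313 = 1.341101
d₂ = d₁ − σ√T = 1.341101 − 0.340313 = 1.000788
N(d₁) = 0.910056,  N(d₂) = 0.841535,  e^(−rT) = 0.867175
E₀ = V₀·N(d₁) − D·e^(−rT)·N(d₂)
   = 452.3271·0.910056 − 350.1744·0.867175·0.841535 = 156.100239
B₀ = V₀ − E₀ = 452.3271 − 156.100239 = 296.226861

B0=296.2269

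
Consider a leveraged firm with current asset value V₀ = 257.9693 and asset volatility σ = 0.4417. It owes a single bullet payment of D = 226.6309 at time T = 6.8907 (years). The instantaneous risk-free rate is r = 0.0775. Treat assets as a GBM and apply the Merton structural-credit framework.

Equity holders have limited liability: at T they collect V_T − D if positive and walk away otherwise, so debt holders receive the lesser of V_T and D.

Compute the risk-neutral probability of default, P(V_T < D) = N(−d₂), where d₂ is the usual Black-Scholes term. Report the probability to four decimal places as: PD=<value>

d₁ = [ln(V₀/D) + (r + σ²/2)T] / (σ√T)
   = [ln(257.9693/226.6309) + (0.0775 + 0.5·0.4417²)·6.8907] / (0.4417·√6.8907)
   = [0.129518 + 1.206213] / 1.159469 = 1.152020
d₂ = d₁ − σ√T = 1.152020 − 1.159469 = -0.007449
risk-neutral PD = N(−d₂) = N(0.007449) = 0.502972

PD=0.5030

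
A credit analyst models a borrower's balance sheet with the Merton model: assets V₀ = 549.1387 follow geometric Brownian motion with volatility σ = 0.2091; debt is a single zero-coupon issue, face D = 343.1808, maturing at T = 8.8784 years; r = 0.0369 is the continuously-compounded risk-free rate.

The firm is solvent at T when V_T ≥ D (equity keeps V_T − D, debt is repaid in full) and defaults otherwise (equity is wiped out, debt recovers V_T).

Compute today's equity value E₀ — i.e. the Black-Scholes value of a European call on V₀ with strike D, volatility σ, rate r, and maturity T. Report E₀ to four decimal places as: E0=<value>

d₁ = [ln(V₀/D) + (r + σ²/2)T] / (σ√T)
   = [ln(549.1387/343.1808) + (0.0369 + 0.5·0.2091²)·8.8784] / (0.2091·√8.8784)
   = [0.470094 + 0.521707] / 0.623048 = 1.591854
d₂ = d₁ − σ√T = 1.591854 − 0.623048 = 0.968806
N(d₁) = 0.944291,  N(d₂) = 0.833679,  e^(−rT) = 0.720642
E₀ = V₀·N(d₁) − D·e^(−rT)·N(d₂)
   = 549.1387·0.944291 − 343.1808·0.720642·0.833679 = 312.369319

E0=312.3693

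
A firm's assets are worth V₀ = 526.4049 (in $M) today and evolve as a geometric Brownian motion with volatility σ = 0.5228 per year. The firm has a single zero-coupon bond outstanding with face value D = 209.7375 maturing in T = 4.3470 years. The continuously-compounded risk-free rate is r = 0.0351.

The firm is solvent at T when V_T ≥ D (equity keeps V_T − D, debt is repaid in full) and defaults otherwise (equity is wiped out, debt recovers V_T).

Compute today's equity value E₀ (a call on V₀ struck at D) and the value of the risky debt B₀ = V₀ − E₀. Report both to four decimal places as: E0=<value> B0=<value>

d₁ = [ln(V₀/D) + (r + σ²/2)T] / (σ√T)
   = [ln(526.4049/209.7375) + (0.0351 + 0.5·0.5228²)·4.3470] / (0.5228·√4.3470)
   = [0.920214 + 0.746640] / 1.090010 = 1.529210
d₂ = d₁ − σ√T = 1.529210 − 1.090010 = 0.439201
N(d₁) = 0.936894,  N(d₂) = 0.669742,  e^(−rT) = 0.858490
E₀ = V₀·N(d₁) − D·e^(−rT)·N(d₂)
   = 526.4049·0.936894 − 209.7375·0.858490·0.669742 = 372.593365
B₀ = V₀ − E₀ = 526.4049 − 372.593365 = 153.811535

E0=372.5934 B0=153.8115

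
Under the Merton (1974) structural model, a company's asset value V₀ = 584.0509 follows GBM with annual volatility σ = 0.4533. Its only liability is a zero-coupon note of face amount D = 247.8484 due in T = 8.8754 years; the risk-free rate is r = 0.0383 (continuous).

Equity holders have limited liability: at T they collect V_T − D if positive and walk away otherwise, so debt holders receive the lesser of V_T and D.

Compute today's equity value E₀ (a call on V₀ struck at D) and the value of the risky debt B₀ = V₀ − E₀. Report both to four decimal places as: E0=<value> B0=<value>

E0=446.5169 B0=137.5340

d₁ = [ln(V₀/D) + (r + σ²/2)T] / (σ√T)
   = [ln(584.0509/247.8484) + (0.0383 + 0.5·0.4533²)·8.8754] / (0.4533·√8.8754)
   = [0.857171 + 1.251790] / 1.350454 = 1.561669
d₂ = d₁ − σ√T = 1.561669 − 1.350454 = 0.211215
N(d₁) = 0.940817,  N(d₂) = 0.583640,  e^(−rT) = 0.711822
E₀ = V₀·N(d₁) − D·e^(−rT)·N(d₂)
   = 584.0509·0.940817 − 247.8484·0.711822·0.583640 = 446.516926
B₀ = V₀ − E₀ = 584.0509 − 446.516926 = 137.533974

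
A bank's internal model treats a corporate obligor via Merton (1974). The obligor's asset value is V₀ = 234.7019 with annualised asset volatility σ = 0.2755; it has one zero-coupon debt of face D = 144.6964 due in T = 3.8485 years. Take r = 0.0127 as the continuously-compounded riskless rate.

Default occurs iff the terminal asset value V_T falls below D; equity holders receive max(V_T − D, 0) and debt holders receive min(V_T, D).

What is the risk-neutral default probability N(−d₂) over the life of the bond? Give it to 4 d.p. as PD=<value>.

PD=0.2373

d₁ = [ln(V₀/D) + (r + σ²/2)T] / (σ√T)
   = [ln(234.7019/144.6964) + (0.0127 + 0.5·0.2755²)·3.8485] / (0.2755·√3.8485)
   = [0.483678 + 0.194927] / 0.540465 = 1.255596
d₂ = d₁ − σ√T = 1.255596 − 0.540465 = 0.715131
risk-neutral PD = N(−d₂) = N(-0.715131) = 0.237264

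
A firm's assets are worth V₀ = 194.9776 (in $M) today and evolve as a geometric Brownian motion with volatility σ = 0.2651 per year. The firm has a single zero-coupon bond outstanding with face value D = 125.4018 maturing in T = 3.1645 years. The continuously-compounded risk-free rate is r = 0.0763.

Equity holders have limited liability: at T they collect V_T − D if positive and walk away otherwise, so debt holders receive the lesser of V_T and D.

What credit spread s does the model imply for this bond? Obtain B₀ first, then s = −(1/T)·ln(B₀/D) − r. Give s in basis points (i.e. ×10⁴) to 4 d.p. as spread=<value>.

d₁ = [ln(V₀/D) + (r + σ²/2)T] / (σ√T)
   = [ln(194.9776/125.4018) + (0.0763 + 0.5·0.2651²)·3.1645] / (0.2651·√3.1645)
   = [0.441362 + 0.352649] / 0.471587 = 1.683697
d₂ = d₁ − σ√T = 1.683697 − 0.471587 = 1.212109
N(d₁) = 0.953880,  N(d₂) = 0.887265,  e^(−rT) = 0.785487
E₀ = V₀·N(d₁) − D·e^(−rT)·N(d₂)
   = 194.9776·0.953880 − 125.4018·0.785487·0.887265 = 98.588312
B₀ = V₀ − E₀ = 194.9776 − 98.588312 = 96.389288
spread = −(1/T)·ln(B₀/D) − r = −(1/3.1645)·ln(96.389288/125.4018) − 0.0763 = 0.00684991
in basis points: 0.00684991 × 10⁴ = 68.4991 bp

spread=68.4991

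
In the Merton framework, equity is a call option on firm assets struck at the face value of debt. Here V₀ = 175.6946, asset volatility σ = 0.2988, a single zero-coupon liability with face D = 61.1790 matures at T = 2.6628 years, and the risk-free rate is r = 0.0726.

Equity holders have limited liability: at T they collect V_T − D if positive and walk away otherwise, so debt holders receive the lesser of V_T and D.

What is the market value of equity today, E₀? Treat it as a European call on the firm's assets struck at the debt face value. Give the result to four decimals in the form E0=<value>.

E0=125.3441

d₁ = [ln(V₀/D) + (r + σ²/2)T] / (σ√T)
   = [ln(175.6946/61.1790) + (0.0726 + 0.5·0.2988²)·2.6628] / (0.2988·√2.6628)
   = [1.054943 + 0.312189] / 0.487584 = 2.803887
d₂ = d₁ − σ√T = 2.803887 − 0.487584 = 2.316303
N(d₁) = 0.997475,  N(d₂) = 0.989729,  e^(−rT) = 0.824219
E₀ = V₀·N(d₁) − D·e^(−rT)·N(d₂)
   = 175.6946·0.997475 − 61.1790·0.824219·0.989729 = 125.344081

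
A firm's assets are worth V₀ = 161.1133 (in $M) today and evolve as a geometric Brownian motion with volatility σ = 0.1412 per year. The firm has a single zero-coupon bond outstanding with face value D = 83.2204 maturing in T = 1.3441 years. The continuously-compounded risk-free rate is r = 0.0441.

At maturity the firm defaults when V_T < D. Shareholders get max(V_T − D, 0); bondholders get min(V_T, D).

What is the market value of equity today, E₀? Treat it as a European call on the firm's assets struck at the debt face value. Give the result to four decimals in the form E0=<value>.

d₁ = [ln(V₀/D) + (r + σ²/2)T] / (σ√T)
   = [ln(161.1133/83.2204) + (0.0441 + 0.5·0.1412²)·1.3441] / (0.1412·√1.3441)
   = [0.660615 + 0.072674] / 0.163701 = 4.479451
d₂ = d₁ − σ√T = 4.479451 − 0.163701 = 4.315750
N(d₁) = 0.999996,  N(d₂) = 0.999992,  e^(−rT) = 0.942448
E₀ = V₀·N(d₁) − D·e^(−rT)·N(d₂)
   = 161.1133·0.999996 − 83.2204·0.942448·0.999992 = 82.682443

E0=82.6824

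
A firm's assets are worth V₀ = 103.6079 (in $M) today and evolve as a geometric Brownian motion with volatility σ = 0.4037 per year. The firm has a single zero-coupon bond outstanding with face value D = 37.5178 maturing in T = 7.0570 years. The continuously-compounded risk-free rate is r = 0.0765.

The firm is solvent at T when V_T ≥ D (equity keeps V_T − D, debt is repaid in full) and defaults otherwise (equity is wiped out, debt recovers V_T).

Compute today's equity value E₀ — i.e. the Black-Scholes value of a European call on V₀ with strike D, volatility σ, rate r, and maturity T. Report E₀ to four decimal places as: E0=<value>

E0=83.2512

d₁ = [ln(V₀/D) + (r + σ²/2)T] / (σ√T)
   = [ln(103.6079/37.5178) + (0.0765 + 0.5·0.4037²)·7.0570] / (0.4037·√7.0570)
   = [1.015798 + 1.114913] / 1.072430 = 1.986808
d₂ = d₁ − σ√T = 1.986808 − 1.072430 = 0.914378
N(d₁) = 0.976528,  N(d₂) = 0.819741,  e^(−rT) = 0.582830
E₀ = V₀·N(d₁) − D·e^(−rT)·N(d₂)
   = 103.6079·0.976528 − 37.5178·0.582830·0.819741 = 83.251181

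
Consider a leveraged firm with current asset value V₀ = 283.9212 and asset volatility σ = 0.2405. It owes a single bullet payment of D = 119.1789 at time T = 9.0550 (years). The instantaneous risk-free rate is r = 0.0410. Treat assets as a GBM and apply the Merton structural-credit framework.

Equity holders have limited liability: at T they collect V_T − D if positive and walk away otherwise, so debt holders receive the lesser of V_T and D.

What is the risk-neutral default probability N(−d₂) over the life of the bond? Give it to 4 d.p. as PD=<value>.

d₁ = [ln(V₀/D) + (r + σ²/2)T] / (σ√T)
   = [ln(283.9212/119.1789) + (0.0410 + 0.5·0.2405²)·9.0550] / (0.2405·√9.0550)
   = [0.868071 + 0.633127] / 0.723701 = 2.074334
d₂ = d₁ − σ√T = 2.074334 − 0.723701 = 1.350632
risk-neutral PD = N(−d₂) = N(-1.350632) = 0.088407

PD=0.0884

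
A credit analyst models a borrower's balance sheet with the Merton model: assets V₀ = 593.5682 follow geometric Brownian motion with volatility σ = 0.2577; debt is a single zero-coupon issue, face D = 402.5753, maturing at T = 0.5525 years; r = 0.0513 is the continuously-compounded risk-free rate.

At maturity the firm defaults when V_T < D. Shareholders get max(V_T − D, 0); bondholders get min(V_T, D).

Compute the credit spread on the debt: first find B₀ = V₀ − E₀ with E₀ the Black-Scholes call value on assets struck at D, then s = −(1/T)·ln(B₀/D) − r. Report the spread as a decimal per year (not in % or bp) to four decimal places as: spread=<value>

d₁ = [ln(V₀/D) + (r + σ²/2)T] / (σ√T)
   = [ln(593.5682/402.5753) + (0.0513 + 0.5·0.2577²)·0.5525] / (0.2577·√0.5525)
   = [0.388270 + 0.046689] / 0.191549 = 2.270741
d₂ = d₁ − σ√T = 2.270741 − 0.191549 = 2.079191
N(d₁) = 0.988419,  N(d₂) = 0.981200,  e^(−rT) = 0.972055
E₀ = V₀·N(d₁) − D·e^(−rT)·N(d₂)
   = 593.5682·0.988419 − 402.5753·0.972055·0.981200 = 202.725559
B₀ = V₀ − E₀ = 593.5682 − 202.725559 = 390.842641
spread = −(1/T)·ln(B₀/D) − r = −(1/0.5525)·ln(390.842641/402.5753) − 0.0513 = 0.00223327

spread=0.0022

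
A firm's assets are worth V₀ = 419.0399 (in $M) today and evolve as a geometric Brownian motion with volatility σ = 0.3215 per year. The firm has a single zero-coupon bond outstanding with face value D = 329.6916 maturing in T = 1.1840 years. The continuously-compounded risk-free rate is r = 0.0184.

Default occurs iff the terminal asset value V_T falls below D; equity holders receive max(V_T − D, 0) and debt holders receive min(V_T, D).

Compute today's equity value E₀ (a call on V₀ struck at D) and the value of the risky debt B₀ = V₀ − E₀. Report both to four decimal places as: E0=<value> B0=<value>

E0=113.2400 B0=305.7999

d₁ = [ln(V₀/D) + (r + σ²/2)T] / (σ√T)
   = [ln(419.0399/329.6916) + (0.0184 + 0.5·0.3215²)·1.1840] / (0.3215·√1.1840)
   = [0.239808 + 0.082976] / 0.349830 = 0.922690
d₂ = d₁ − σ√T = 0.922690 − 0.349830 = 0.572860
N(d₁) = 0.821916,  N(d₂) = 0.716630,  e^(−rT) = 0.978450
E₀ = V₀·N(d₁) − D·e^(−rT)·N(d₂)
   = 419.0399·0.821916 − 329.6916·0.978450·0.716630 = 113.239996
B₀ = V₀ − E₀ = 419.0399 − 113.239996 = 305.799904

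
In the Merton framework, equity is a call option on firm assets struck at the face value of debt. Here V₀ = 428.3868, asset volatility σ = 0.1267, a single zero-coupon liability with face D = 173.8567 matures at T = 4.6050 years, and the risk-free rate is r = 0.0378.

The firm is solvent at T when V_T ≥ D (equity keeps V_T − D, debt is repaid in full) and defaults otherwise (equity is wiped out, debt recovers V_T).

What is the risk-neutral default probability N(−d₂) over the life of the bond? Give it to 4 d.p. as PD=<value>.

PD=0.0001

d₁ = [ln(V₀/D) + (r + σ²/2)T] / (σ√T)
   = [ln(428.3868/173.8567) + (0.0378 + 0.5·0.1267²)·4.6050] / (0.1267·√4.6050)
   = [0.901795 + 0.211031] / 0.271889 = 4.092944
d₂ = d₁ − σ√T = 4.092944 − 0.271889 = 3.821055
risk-neutral PD = N(−d₂) = N(-3.821055) = 0.000066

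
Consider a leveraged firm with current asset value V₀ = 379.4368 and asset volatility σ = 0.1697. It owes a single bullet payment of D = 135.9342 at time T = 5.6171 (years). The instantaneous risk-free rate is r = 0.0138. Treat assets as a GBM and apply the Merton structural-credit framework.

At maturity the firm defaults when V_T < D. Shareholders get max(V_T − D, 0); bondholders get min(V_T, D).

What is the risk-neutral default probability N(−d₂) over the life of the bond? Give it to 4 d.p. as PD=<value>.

d₁ = [ln(V₀/D) + (r + σ²/2)T] / (σ√T)
   = [ln(379.4368/135.9342) + (0.0138 + 0.5·0.1697²)·5.6171] / (0.1697·√5.6171)
   = [1.026517 + 0.158397] / 0.402196 = 2.946110
d₂ = d₁ − σ√T = 2.946110 − 0.402196 = 2.543913
risk-neutral PD = N(−d₂) = N(-2.543913) = 0.005481

PD=0.0055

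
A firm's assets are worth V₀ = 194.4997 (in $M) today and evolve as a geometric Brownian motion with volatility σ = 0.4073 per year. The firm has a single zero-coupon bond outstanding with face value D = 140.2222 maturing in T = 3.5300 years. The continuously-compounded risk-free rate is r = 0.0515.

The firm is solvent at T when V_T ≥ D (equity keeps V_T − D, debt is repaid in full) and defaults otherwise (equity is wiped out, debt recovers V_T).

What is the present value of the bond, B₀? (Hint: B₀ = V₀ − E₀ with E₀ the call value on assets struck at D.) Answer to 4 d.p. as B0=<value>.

d₁ = [ln(V₀/D) + (r + σ²/2)T] / (σ√T)
   = [ln(194.4997/140.2222) + (0.0515 + 0.5·0.4073²)·3.5300] / (0.4073·√3.5300)
   = [0.327202 + 0.474597] / 0.765247 = 1.047765
d₂ = d₁ − σ√T = 1.047765 − 0.765247 = 0.282517
N(d₁) = 0.852626,  N(d₂) = 0.611227,  e^(−rT) = 0.833772
E₀ = V₀·N(d₁) − D·e^(−rT)·N(d₂)
   = 194.4997·0.852626 − 140.2222·0.833772·0.611227 = 94.375026
B₀ = V₀ − E₀ = 194.4997 − 94.375026 = 100.124674

B0=100.1247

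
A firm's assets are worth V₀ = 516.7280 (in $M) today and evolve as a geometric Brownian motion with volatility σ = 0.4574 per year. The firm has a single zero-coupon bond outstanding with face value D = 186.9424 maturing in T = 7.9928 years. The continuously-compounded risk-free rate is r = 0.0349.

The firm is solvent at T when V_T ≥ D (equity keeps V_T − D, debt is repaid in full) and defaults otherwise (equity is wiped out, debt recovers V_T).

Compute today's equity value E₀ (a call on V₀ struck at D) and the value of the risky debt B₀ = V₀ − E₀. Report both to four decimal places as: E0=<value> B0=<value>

d₁ = [ln(V₀/D) + (r + σ²/2)T] / (σ√T)
   = [ln(516.7280/186.9424) + (0.0349 + 0.5·0.4574²)·7.9928] / (0.4574·√7.9928)
   = [1.016716 + 1.115055] / 1.293140 = 1.648522
d₂ = d₁ − σ√T = 1.648522 − 1.293140 = 0.355382
N(d₁) = 0.950377,  N(d₂) = 0.638848,  e^(−rT) = 0.756579
E₀ = V₀·N(d₁) − D·e^(−rT)·N(d₂)
   = 516.7280·0.950377 − 186.9424·0.756579·0.638848 = 400.729970
B₀ = V₀ − E₀ = 516.7280 − 400.729970 = 115.998030

E0=400.7300 B0=115.9980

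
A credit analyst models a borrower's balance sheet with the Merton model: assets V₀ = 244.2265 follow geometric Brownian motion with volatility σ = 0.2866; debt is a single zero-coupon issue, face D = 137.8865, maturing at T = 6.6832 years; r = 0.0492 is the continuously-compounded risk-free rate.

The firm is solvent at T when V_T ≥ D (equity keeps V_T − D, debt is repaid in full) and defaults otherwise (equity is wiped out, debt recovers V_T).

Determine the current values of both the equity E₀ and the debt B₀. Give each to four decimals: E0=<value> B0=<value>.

E0=150.9654 B0=93.2611

d₁ = [ln(V₀/D) + (r + σ²/2)T] / (σ√T)
   = [ln(244.2265/137.8865) + (0.0492 + 0.5·0.2866²)·6.6832] / (0.2866·√6.6832)
   = [0.571665 + 0.603291] / 0.740915 = 1.585818
d₂ = d₁ − σ√T = 1.585818 − 0.740915 = 0.844903
N(d₁) = 0.943610,  N(d₂) = 0.800917,  e^(−rT) = 0.719777
E₀ = V₀·N(d₁) − D·e^(−rT)·N(d₂)
   = 244.2265·0.943610 − 137.8865·0.719777·0.800917 = 150.965379
B₀ = V₀ − E₀ = 244.2265 − 150.965379 = 93.261121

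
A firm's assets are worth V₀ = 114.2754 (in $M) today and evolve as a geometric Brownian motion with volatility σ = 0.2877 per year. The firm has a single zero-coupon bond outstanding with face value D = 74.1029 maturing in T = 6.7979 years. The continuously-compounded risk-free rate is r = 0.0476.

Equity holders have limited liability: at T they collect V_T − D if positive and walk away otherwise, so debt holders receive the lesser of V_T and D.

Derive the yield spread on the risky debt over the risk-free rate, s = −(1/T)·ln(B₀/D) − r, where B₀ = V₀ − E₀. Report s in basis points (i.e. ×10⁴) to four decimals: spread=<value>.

spread=131.9562

d₁ = [ln(V₀/D) + (r + σ²/2)T] / (σ√T)
   = [ln(114.2754/74.1029) + (0.0476 + 0.5·0.2877²)·6.7979] / (0.2877·√6.7979)
   = [0.433157 + 0.604916] / 0.750114 = 1.383886
d₂ = d₁ − σ√T = 1.383886 − 0.750114 = 0.633772
N(d₁) = 0.916803,  N(d₂) = 0.736885,  e^(−rT) = 0.723554
E₀ = V₀·N(d₁) − D·e^(−rT)·N(d₂)
   = 114.2754·0.916803 − 74.1029·0.723554·0.736885 = 65.258158
B₀ = V₀ − E₀ = 114.2754 − 65.258158 = 49.017242
spread = −(1/T)·ln(B₀/D) − r = −(1/6.7979)·ln(49.017242/74.1029) − 0.0476 = 0.01319562
in basis points: 0.01319562 × 10⁴ = 131.9562 bp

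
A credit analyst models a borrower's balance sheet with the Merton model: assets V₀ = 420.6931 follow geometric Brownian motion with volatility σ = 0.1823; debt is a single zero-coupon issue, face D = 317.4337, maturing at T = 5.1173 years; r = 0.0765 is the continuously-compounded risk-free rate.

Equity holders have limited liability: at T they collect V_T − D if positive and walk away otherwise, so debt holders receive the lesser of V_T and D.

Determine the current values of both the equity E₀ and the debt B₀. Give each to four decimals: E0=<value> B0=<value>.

E0=208.7153 B0=211.9778

d₁ = [ln(V₀/D) + (r + σ²/2)T] / (σ√T)
   = [ln(420.6931/317.4337) + (0.0765 + 0.5·0.1823²)·5.1173] / (0.1823·√5.1173)
   = [0.281635 + 0.476506] / 0.412389 = 1.838411
d₂ = d₁ − σ√T = 1.838411 − 0.412389 = 1.426022
N(d₁) = 0.966999,  N(d₂) = 0.923069,  e^(−rT) = 0.676060
E₀ = V₀·N(d₁) − D·e^(−rT)·N(d₂)
   = 420.6931·0.966999 − 317.4337·0.676060·0.923069 = 208.715326
B₀ = V₀ − E₀ = 420.6931 − 208.715326 = 211.977774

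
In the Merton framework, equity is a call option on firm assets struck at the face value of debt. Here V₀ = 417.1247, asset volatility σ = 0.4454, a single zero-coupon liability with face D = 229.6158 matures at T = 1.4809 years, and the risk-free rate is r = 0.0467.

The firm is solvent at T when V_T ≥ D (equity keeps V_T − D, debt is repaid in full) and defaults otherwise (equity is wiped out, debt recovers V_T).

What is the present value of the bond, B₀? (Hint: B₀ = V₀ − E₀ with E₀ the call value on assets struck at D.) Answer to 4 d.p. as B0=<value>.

B0=205.9199

d₁ = [ln(V₀/D) + (r + σ²/2)T] / (σ√T)
   = [ln(417.1247/229.6158) + (0.0467 + 0.5·0.4454²)·1.4809] / (0.4454·√1.4809)
   = [0.596978 + 0.216049] / 0.542017 = 1.500002
d₂ = d₁ − σ√T = 1.500002 − 0.542017 = 0.957985
N(d₁) = 0.933193,  N(d₂) = 0.830965,  e^(−rT) = 0.933179
E₀ = V₀·N(d₁) − D·e^(−rT)·N(d₂)
   = 417.1247·0.933193 − 229.6158·0.933179·0.830965 = 211.204816
B₀ = V₀ − E₀ = 417.1247 − 211.204816 = 205.919884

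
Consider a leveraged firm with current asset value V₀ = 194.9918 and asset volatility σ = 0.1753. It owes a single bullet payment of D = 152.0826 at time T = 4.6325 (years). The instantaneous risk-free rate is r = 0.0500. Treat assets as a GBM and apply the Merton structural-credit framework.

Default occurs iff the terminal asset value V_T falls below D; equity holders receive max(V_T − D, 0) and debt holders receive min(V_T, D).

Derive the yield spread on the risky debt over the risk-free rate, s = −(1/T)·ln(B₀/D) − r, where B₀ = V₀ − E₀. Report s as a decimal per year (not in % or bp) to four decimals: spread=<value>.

d₁ = [ln(V₀/D) + (r + σ²/2)T] / (σ√T)
   = [ln(194.9918/152.0826) + (0.0500 + 0.5·0.1753²)·4.6325] / (0.1753·√4.6325)
   = [0.248534 + 0.302804] / 0.377302 = 1.461261
d₂ = d₁ − σ√T = 1.461261 − 0.377302 = 1.083958
N(d₁) = 0.928028,  N(d₂) = 0.860808,  e^(−rT) = 0.793244
E₀ = V₀·N(d₁) − D·e^(−rT)·N(d₂)
   = 194.9918·0.928028 − 152.0826·0.793244·0.860808 = 77.111198
B₀ = V₀ − E₀ = 194.9918 − 77.111198 = 117.880602
spread = −(1/T)·ln(B₀/D) − r = −(1/4.6325)·ln(117.880602/152.0826) − 0.0500 = 0.00499223

spread=0.0050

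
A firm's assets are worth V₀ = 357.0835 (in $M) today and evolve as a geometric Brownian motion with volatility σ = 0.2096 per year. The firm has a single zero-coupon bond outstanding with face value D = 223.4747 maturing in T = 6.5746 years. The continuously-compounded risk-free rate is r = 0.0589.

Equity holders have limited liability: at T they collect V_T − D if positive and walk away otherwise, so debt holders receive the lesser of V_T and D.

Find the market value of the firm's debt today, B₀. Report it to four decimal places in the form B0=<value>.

d₁ = [ln(V₀/D) + (r + σ²/2)T] / (σ√T)
   = [ln(357.0835/223.4747) + (0.0589 + 0.5·0.2096²)·6.5746] / (0.2096·√6.5746)
   = [0.468671 + 0.531662] / 0.537435 = 1.861311
d₂ = d₁ − σ√T = 1.861311 − 0.537435 = 1.323876
N(d₁) = 0.968650,  N(d₂) = 0.907228,  e^(−rT) = 0.678925
E₀ = V₀·N(d₁) − D·e^(−rT)·N(d₂)
   = 357.0835·0.968650 − 223.4747·0.678925·0.907228 = 208.241853
B₀ = V₀ − E₀ = 357.0835 − 208.241853 = 148.841647

B0=148.8416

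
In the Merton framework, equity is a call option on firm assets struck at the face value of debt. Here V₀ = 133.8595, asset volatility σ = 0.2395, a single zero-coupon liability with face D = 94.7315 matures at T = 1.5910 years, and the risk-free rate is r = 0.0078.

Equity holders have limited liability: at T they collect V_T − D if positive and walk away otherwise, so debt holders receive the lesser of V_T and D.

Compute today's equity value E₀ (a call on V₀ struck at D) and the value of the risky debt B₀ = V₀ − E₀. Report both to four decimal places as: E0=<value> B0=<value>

E0=42.2349 B0=91.6246

d₁ = [ln(V₀/D) + (r + σ²/2)T] / (σ√T)
   = [ln(133.8595/94.7315) + (0.0078 + 0.5·0.2395²)·1.5910] / (0.2395·√1.5910)
   = [0.345744 + 0.058040] / 0.302093 = 1.336622
d₂ = d₁ − σ√T = 1.336622 − 0.302093 = 1.034529
N(d₁) = 0.909327,  N(d₂) = 0.849556,  e^(−rT) = 0.987667
E₀ = V₀·N(d₁) − D·e^(−rT)·N(d₂)
   = 133.8595·0.909327 − 94.7315·0.987667·0.849556 = 42.234948
B₀ = V₀ − E₀ = 133.8595 − 42.234948 = 91.624552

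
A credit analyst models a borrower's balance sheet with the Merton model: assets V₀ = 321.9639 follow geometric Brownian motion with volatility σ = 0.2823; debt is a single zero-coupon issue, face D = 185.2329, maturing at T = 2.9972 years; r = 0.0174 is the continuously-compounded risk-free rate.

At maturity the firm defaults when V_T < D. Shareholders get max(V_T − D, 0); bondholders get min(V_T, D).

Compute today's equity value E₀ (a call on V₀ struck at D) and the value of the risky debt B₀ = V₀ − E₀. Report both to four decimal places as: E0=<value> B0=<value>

d₁ = [ln(V₀/D) + (r + σ²/2)T] / (σ√T)
   = [ln(321.9639/185.2329) + (0.0174 + 0.5·0.2823²)·2.9972] / (0.2823·√2.9972)
   = [0.552825 + 0.171580] / 0.488730 = 1.482220
d₂ = d₁ − σ√T = 1.482220 − 0.488730 = 0.993491
N(d₁) = 0.930859,  N(d₂) = 0.839765,  e^(−rT) = 0.949185
E₀ = V₀·N(d₁) − D·e^(−rT)·N(d₂)
   = 321.9639·0.930859 − 185.2329·0.949185·0.839765 = 152.055360
B₀ = V₀ − E₀ = 321.9639 − 152.055360 = 169.908540

E0=152.0554 B0=169.9085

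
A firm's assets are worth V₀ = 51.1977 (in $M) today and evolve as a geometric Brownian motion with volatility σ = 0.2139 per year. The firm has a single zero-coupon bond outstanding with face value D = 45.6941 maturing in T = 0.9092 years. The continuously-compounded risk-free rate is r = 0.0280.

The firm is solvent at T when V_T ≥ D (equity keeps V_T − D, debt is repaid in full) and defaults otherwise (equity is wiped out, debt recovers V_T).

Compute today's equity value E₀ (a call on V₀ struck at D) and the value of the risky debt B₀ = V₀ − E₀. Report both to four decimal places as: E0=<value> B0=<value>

E0=8.0816 B0=43.1161

d₁ = [ln(V₀/D) + (r + σ²/2)T] / (σ√T)
   = [ln(51.1977/45.6941) + (0.0280 + 0.5·0.2139²)·0.9092] / (0.2139·√0.9092)
   = [0.113725 + 0.046257] / 0.203958 = 0.784390
d₂ = d₁ − σ√T = 0.784390 − 0.203958 = 0.580432
N(d₁) = 0.783594,  N(d₂) = 0.719188,  e^(−rT) = 0.974864
E₀ = V₀·N(d₁) − D·e^(−rT)·N(d₂)
   = 51.1977·0.783594 − 45.6941·0.974864·0.719188 = 8.081608
B₀ = V₀ − E₀ = 51.1977 − 8.081608 = 43.116092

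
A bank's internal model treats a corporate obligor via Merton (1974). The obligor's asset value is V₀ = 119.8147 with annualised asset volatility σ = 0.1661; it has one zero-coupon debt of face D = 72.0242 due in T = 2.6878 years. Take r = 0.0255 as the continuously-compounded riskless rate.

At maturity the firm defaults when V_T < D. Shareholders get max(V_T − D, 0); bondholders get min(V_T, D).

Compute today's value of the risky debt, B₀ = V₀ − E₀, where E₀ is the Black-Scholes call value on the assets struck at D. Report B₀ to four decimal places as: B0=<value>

d₁ = [ln(V₀/D) + (r + σ²/2)T] / (σ√T)
   = [ln(119.8147/72.0242) + (0.0255 + 0.5·0.1661²)·2.6878] / (0.1661·√2.6878)
   = [0.508944 + 0.105616] / 0.272313 = 2.256817
d₂ = d₁ − σ√T = 2.256817 − 0.272313 = 1.984504
N(d₁) = 0.987990,  N(d₂) = 0.976400,  e^(−rT) = 0.933757
E₀ = V₀·N(d₁) − D·e^(−rT)·N(d₂)
   = 119.8147·0.987990 − 72.0242·0.933757·0.976400 = 52.709806
B₀ = V₀ − E₀ = 119.8147 − 52.709806 = 67.104894

B0=67.1049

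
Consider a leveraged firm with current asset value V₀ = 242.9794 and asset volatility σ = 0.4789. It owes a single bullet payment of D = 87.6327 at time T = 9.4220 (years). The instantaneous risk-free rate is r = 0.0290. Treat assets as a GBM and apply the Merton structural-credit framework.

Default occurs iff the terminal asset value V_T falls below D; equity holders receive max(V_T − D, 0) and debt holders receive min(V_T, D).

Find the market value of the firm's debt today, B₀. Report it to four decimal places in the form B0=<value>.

B0=50.0999

d₁ = [ln(V₀/D) + (r + σ²/2)T] / (σ√T)
   = [ln(242.9794/87.6327) + (0.0290 + 0.5·0.4789²)·9.4220] / (0.4789·√9.4220)
   = [1.019822 + 1.353683] / 1.469997 = 1.614633
d₂ = d₁ − σ√T = 1.614633 − 1.469997 = 0.144636
N(d₁) = 0.946805,  N(d₂) = 0.557501,  e^(−rT) = 0.760912
E₀ = V₀·N(d₁) − D·e^(−rT)·N(d₂)
   = 242.9794·0.946805 − 87.6327·0.760912·0.557501 = 192.879509
B₀ = V₀ − E₀ = 242.9794 − 192.879509 = 50.099891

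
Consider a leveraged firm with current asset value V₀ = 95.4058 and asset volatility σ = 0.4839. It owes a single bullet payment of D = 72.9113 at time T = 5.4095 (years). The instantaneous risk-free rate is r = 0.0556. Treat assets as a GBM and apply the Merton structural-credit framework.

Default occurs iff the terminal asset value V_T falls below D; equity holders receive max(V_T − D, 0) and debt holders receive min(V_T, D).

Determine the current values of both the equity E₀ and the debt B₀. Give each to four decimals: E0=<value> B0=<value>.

E0=56.0362 B0=39.3696

d₁ = [ln(V₀/D) + (r + σ²/2)T] / (σ√T)
   = [ln(95.4058/72.9113) + (0.0556 + 0.5·0.4839²)·5.4095] / (0.4839·√5.4095)
   = [0.268896 + 0.934110] / 1.125471 = 1.068892
d₂ = d₁ − σ√T = 1.068892 − 1.125471 = -0.056579
N(d₁) = 0.857441,  N(d₂) = 0.477440,  e^(−rT) = 0.740249
E₀ = V₀·N(d₁) − D·e^(−rT)·N(d₂)
   = 95.4058·0.857441 − 72.9113·0.740249·0.477440 = 56.036156
B₀ = V₀ − E₀ = 95.4058 − 56.036156 = 39.369644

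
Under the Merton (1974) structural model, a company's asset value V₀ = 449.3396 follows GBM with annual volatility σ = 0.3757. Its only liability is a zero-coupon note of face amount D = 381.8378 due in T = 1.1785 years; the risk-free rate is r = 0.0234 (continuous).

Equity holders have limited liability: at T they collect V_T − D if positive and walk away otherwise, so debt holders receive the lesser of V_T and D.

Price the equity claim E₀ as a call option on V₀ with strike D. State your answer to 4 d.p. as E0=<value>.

d₁ = [ln(V₀/D) + (r + σ²/2)T] / (σ√T)
   = [ln(449.3396/381.8378) + (0.0234 + 0.5·0.3757²)·1.1785] / (0.3757·√1.1785)
   = [0.162783 + 0.110750] / 0.407855 = 0.670662
d₂ = d₁ − σ√T = 0.670662 − 0.407855 = 0.262807
N(d₁) = 0.748782,  N(d₂) = 0.603650,  e^(−rT) = 0.972800
E₀ = V₀·N(d₁) − D·e^(−rT)·N(d₂)
   = 449.3396·0.748782 − 381.8378·0.972800·0.603650 = 112.230480

E0=112.2305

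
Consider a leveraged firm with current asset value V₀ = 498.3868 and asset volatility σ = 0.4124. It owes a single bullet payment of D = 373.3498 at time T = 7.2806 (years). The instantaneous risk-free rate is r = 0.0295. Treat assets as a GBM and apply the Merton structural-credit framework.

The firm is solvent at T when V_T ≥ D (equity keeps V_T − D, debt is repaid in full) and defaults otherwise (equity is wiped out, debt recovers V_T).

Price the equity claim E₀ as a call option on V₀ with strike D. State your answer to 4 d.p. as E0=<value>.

d₁ = [ln(V₀/D) + (r + σ²/2)T] / (σ√T)
   = [ln(498.3868/373.3498) + (0.0295 + 0.5·0.4124²)·7.2806] / (0.4124·√7.2806)
   = [0.288861 + 0.833897] / 1.112762 = 1.008983
d₂ = d₁ − σ√T = 1.008983 − 1.112762 = -0.103779
N(d₁) = 0.843509,  N(d₂) = 0.458672,  e^(−rT) = 0.806721
E₀ = V₀·N(d₁) − D·e^(−rT)·N(d₂)
   = 498.3868·0.843509 − 373.3498·0.806721·0.458672 = 282.246456

E0=282.2465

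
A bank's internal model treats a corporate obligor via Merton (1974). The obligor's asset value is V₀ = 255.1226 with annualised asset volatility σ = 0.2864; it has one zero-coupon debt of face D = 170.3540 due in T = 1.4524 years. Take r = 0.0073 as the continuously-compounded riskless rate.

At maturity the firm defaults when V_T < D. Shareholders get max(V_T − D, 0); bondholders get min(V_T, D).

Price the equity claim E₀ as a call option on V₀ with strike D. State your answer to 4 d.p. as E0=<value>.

E0=90.5341

d₁ = [ln(V₀/D) + (r + σ²/2)T] / (σ√T)
   = [ln(255.1226/170.3540) + (0.0073 + 0.5·0.2864²)·1.4524] / (0.2864·√1.4524)
   = [0.403866 + 0.070169] / 0.345157 = 1.373390
d₂ = d₁ − σ√T = 1.373390 − 0.345157 = 1.028234
N(d₁) = 0.915184,  N(d₂) = 0.848080,  e^(−rT) = 0.989453
E₀ = V₀·N(d₁) − D·e^(−rT)·N(d₂)
   = 255.1226·0.915184 − 170.3540·0.989453·0.848080 = 90.534109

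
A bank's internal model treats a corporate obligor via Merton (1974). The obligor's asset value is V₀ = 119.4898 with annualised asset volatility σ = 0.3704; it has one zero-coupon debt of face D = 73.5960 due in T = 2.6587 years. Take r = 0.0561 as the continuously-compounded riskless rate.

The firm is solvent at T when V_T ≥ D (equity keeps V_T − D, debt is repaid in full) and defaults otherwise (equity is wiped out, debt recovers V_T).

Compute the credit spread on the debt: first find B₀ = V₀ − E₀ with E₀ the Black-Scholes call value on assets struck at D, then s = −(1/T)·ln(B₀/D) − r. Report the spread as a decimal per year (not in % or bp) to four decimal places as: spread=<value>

spread=0.0237

d₁ = [ln(V₀/D) + (r + σ²/2)T] / (σ√T)
   = [ln(119.4898/73.5960) + (0.0561 + 0.5·0.3704²)·2.6587] / (0.3704·√2.6587)
   = [0.484640 + 0.331535] / 0.603956 = 1.351381
d₂ = d₁ − σ√T = 1.351381 − 0.603956 = 0.747424
N(d₁) = 0.911713,  N(d₂) = 0.772596,  e^(−rT) = 0.861437
E₀ = V₀·N(d₁) − D·e^(−rT)·N(d₂)
   = 119.4898·0.911713 − 73.5960·0.861437·0.772596 = 59.959118
B₀ = V₀ − E₀ = 119.4898 − 59.959118 = 59.530682
spread = −(1/T)·ln(B₀/D) − r = −(1/2.6587)·ln(59.530682/73.5960) − 0.0561 = 0.02367539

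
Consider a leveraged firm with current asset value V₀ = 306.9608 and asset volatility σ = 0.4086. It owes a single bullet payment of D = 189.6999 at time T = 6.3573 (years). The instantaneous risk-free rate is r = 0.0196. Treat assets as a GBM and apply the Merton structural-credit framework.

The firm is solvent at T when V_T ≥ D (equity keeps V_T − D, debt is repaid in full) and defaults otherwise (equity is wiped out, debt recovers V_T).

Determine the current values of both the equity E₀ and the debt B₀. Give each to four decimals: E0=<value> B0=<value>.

E0=176.9213 B0=130.0395

d₁ = [ln(V₀/D) + (r + σ²/2)T] / (σ√T)
   = [ln(306.9608/189.6999) + (0.0196 + 0.5·0.4086²)·6.3573] / (0.4086·√6.3573)
   = [0.481277 + 0.655291] / 1.030231 = 1.103216
d₂ = d₁ − σ√T = 1.103216 − 1.030231 = 0.072985
N(d₁) = 0.865033,  N(d₂) = 0.529091,  e^(−rT) = 0.882847
E₀ = V₀·N(d₁) − D·e^(−rT)·N(d₂)
   = 306.9608·0.865033 − 189.6999·0.882847·0.529091 = 176.921275
B₀ = V₀ − E₀ = 306.9608 − 176.921275 = 130.039525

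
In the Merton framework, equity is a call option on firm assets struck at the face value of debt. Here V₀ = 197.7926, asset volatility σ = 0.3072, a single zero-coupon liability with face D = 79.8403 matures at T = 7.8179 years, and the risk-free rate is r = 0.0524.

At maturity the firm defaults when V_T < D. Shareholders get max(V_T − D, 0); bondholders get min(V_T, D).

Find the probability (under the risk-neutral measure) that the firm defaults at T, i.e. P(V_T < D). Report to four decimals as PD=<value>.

PD=0.1349

d₁ = [ln(V₀/D) + (r + σ²/2)T] / (σ√T)
   = [ln(197.7926/79.8403) + (0.0524 + 0.5·0.3072²)·7.8179] / (0.3072·√7.8179)
   = [0.907191 + 0.778553] / 0.858947 = 1.962570
d₂ = d₁ − σ√T = 1.962570 − 0.858947 = 1.103623
risk-neutral PD = N(−d₂) = N(-1.103623) = 0.134878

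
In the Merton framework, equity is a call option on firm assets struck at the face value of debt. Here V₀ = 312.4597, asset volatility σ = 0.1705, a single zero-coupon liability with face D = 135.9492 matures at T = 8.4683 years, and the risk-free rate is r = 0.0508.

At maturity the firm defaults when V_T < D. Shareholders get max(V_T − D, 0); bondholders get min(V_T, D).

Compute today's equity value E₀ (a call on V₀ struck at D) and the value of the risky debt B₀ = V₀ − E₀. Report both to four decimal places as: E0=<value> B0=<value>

E0=224.1806 B0=88.2791

d₁ = [ln(V₀/D) + (r + σ²/2)T] / (σ√T)
   = [ln(312.4597/135.9492) + (0.0508 + 0.5·0.1705²)·8.4683] / (0.1705·√8.4683)
   = [0.832194 + 0.553277] / 0.496161 = 2.792384
d₂ = d₁ − σ√T = 2.792384 − 0.496161 = 2.296223
N(d₁) = 0.997384,  N(d₂) = 0.989168,  e^(−rT) = 0.650386
E₀ = V₀·N(d₁) − D·e^(−rT)·N(d₂)
   = 312.4597·0.997384 − 135.9492·0.650386·0.989168 = 224.180585
B₀ = V₀ − E₀ = 312.4597 − 224.180585 = 88.279115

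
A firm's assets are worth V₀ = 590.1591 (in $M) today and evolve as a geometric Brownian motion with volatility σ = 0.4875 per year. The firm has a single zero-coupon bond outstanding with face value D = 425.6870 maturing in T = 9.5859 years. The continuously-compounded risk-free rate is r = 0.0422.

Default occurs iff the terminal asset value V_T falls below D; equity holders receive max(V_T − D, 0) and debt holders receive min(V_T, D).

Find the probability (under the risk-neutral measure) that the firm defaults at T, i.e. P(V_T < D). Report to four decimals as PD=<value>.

PD=0.6065

d₁ = [ln(V₀/D) + (r + σ²/2)T] / (σ√T)
   = [ln(590.1591/425.6870) + (0.0422 + 0.5·0.4875²)·9.5859] / (0.4875·√9.5859)
   = [0.326688 + 1.543600] / 1.509354 = 1.239131
d₂ = d₁ − σ√T = 1.239131 − 1.509354 = -0.270223
risk-neutral PD = N(−d₂) = N(0.270223) = 0.606506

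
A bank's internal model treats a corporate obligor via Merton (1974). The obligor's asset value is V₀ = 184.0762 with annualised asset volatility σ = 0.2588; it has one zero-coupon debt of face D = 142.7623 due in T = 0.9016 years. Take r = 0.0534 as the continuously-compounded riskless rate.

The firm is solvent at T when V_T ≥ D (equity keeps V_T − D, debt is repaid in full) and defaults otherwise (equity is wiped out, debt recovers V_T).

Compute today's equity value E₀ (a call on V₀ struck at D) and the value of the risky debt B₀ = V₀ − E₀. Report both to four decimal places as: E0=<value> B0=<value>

E0=50.0638 B0=134.0124

d₁ = [ln(V₀/D) + (r + σ²/2)T] / (σ√T)
   = [ln(184.0762/142.7623) + (0.0534 + 0.5·0.2588²)·0.9016] / (0.2588·√0.9016)
   = [0.254169 + 0.078339] / 0.245737 = 1.353102
d₂ = d₁ − σ√T = 1.353102 − 0.245737 = 1.107364
N(d₁) = 0.911988,  N(d₂) = 0.865932,  e^(−rT) = 0.952995
E₀ = V₀·N(d₁) − D·e^(−rT)·N(d₂)
   = 184.0762·0.911988 − 142.7623·0.952995·0.865932 = 50.063802
B₀ = V₀ − E₀ = 184.0762 − 50.063802 = 134.012398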